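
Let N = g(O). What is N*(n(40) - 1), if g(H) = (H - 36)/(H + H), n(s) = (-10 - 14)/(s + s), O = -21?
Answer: -247/140 ≈ -1.7643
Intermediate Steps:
n(s) = -12/s (n(s) = -24*1/(2*s) = -12/s)
g(H) = (-36 + H)/(2*H) (g(H) = (-36 + H)/((2*H)) = (-36 + H)*(1/(2*H)) = (-36 + H)/(2*H))
N = 19/14 (N = (½)*(-36 - 21)/(-21) = (½)*(-1/21)*(-57) = 19/14 ≈ 1.3571)
N*(n(40) - 1) = 19*(-12/40 - 1)/14 = 19*(-12*1/40 - 1)/14 = 19*(-3/10 - 1)/14 = (19/14)*(-13/10) = -247/140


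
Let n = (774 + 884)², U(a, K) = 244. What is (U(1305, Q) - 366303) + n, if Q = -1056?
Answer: 2382905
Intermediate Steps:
n = 2748964 (n = 1658² = 2748964)
(U(1305, Q) - 366303) + n = (244 - 366303) + 2748964 = -366059 + 2748964 = 2382905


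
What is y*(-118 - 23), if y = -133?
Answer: 18753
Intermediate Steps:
y*(-118 - 23) = -133*(-118 - 23) = -133*(-141) = 18753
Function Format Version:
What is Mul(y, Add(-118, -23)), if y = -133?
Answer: 18753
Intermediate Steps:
Mul(y, Add(-118, -23)) = Mul(-133, Add(-118, -23)) = Mul(-133, -141) = 18753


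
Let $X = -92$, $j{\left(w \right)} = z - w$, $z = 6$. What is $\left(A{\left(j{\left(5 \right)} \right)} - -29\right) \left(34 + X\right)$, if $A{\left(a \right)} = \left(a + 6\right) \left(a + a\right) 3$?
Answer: $-4118$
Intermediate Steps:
$j{\left(w \right)} = 6 - w$
$A{\left(a \right)} = 6 a \left(6 + a\right)$ ($A{\left(a \right)} = \left(6 + a\right) 2 a 3 = 2 a \left(6 + a\right) 3 = 6 a \left(6 + a\right)$)
$\left(A{\left(j{\left(5 \right)} \right)} - -29\right) \left(34 + X\right) = \left(6 \left(6 - 5\right) \left(6 + \left(6 - 5\right)\right) - -29\right) \left(34 - 92\right) = \left(6 \left(6 - 5\right) \left(6 + \left(6 - 5\right)\right) + 29\right) \left(-58\right) = \left(6 \cdot 1 \left(6 + 1\right) + 29\right) \left(-58\right) = \left(6 \cdot 1 \cdot 7 + 29\right) \left(-58\right) = \left(42 + 29\right) \left(-58\right) = 71 \left(-58\right) = -4118$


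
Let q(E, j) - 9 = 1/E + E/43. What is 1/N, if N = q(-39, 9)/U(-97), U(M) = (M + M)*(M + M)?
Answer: 63115572/13529 ≈ 4665.2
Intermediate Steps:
q(E, j) = 9 + 1/E + E/43 (q(E, j) = 9 + (1/E + E/43) = 9 + 1/E + E/43)
U(M) = 4*M² (U(M) = (2*M)*(2*M) = 4*M²)
N = 13529/63115572 (N = (9 + 1/(-39) + (1/43)*(-39))/((4*(-97)²)) = (9 - 1/39 - 39/43)/((4*9409)) = (13529/1677)/37636 = (13529/1677)*(1/37636) = 13529/63115572 ≈ 0.00021435)
1/N = 1/(13529/63115572) = 63115572/13529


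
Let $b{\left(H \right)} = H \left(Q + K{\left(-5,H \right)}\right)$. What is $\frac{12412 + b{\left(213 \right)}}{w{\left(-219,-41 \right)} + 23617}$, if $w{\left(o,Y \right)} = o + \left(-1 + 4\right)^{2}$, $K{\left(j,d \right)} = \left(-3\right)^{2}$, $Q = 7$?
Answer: $\frac{15820}{23407} \approx 0.67587$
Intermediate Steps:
$K{\left(j,d \right)} = 9$
$w{\left(o,Y \right)} = 9 + o$ ($w{\left(o,Y \right)} = o + 3^{2} = o + 9 = 9 + o$)
$b{\left(H \right)} = 16 H$ ($b{\left(H \right)} = H \left(7 + 9\right) = H 16 = 16 H$)
$\frac{12412 + b{\left(213 \right)}}{w{\left(-219,-41 \right)} + 23617} = \frac{12412 + 16 \cdot 213}{\left(9 - 219\right) + 23617} = \frac{12412 + 3408}{-210 + 23617} = \frac{15820}{23407}$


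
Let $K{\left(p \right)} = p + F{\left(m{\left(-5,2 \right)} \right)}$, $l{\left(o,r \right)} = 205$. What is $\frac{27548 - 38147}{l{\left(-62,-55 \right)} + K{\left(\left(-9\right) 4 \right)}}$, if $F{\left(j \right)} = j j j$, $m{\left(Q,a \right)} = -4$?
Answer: $- \frac{3533}{35} \approx -100.94$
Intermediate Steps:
$F{\left(j \right)} = j^{3}$ ($F{\left(j \right)} = j^{2} j = j^{3}$)
$K{\left(p \right)} = -64 + p$ ($K{\left(p \right)} = p + \left(-4\right)^{3} = p - 64 = -64 + p$)
$\frac{27548 - 38147}{l{\left(-62,-55 \right)} + K{\left(\left(-9\right) 4 \right)}} = \frac{27548 - 38147}{205 - 100} = - \frac{10599}{205 - 100} = - \frac{10599}{105} = \left(-10599\right) \frac{1}{105} = - \frac{3533}{35}$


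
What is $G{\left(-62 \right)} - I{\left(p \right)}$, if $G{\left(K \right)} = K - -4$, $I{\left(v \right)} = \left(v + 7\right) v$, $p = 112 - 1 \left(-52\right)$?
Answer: $-28102$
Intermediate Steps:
$p = 164$ ($p = 112 - -52 = 112 + 52 = 164$)
$I{\left(v \right)} = v \left(7 + v\right)$ ($I{\left(v \right)} = \left(7 + v\right) v = v \left(7 + v\right)$)
$G{\left(K \right)} = 4 + K$ ($G{\left(K \right)} = K + 4 = 4 + K$)
$G{\left(-62 \right)} - I{\left(p \right)} = \left(4 - 62\right) - 164 \left(7 + 164\right) = -58 - 164 \cdot 171 = -58 - 28044 = -28102$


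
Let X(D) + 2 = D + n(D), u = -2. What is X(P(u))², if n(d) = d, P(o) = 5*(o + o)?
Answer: 1764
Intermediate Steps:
P(o) = 10*o (P(o) = 5*(2*o) = 10*o)
X(D) = -2 + 2*D (X(D) = -2 + (D + D) = -2 + 2*D)
X(P(u))² = (-2 + 2*(10*(-2)))² = (-2 + 2*(-20))² = (-2 - 40)² = (-42)² = 1764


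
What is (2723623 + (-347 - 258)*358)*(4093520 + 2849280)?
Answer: 17405828712400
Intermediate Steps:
(2723623 + (-347 - 258)*358)*(4093520 + 2849280) = (2723623 - 605*358)*6942800 = (2723623 - 216590)*6942800 = 2507033*6942800 = 17405828712400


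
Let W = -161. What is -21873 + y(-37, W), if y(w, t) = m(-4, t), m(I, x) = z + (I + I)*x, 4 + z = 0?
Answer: -20589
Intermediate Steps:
z = -4 (z = -4 + 0 = -4)
m(I, x) = -4 + 2*I*x (m(I, x) = -4 + (I + I)*x = -4 + (2*I)*x = -4 + 2*I*x)
y(w, t) = -4 - 8*t (y(w, t) = -4 + 2*(-4)*t = -4 - 8*t)
-21873 + y(-37, W) = -21873 + (-4 - 8*(-161)) = -21873 + (-4 + 1288) = -21873 + 1284 = -20589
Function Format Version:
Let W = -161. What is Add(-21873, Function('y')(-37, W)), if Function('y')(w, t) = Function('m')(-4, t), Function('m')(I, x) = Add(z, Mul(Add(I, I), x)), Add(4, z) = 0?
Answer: -20589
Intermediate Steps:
z = -4 (z = Add(-4, 0) = -4)
Function('m')(I, x) = Add(-4, Mul(2, I, x)) (Function('m')(I, x) = Add(-4, Mul(Add(I, I), x)) = Add(-4, Mul(Mul(2, I), x)) = Add(-4, Mul(2, I, x)))
Function('y')(w, t) = Add(-4, Mul(-8, t)) (Function('y')(w, t) = Add(-4, Mul(2, -4, t)) = Add(-4, Mul(-8, t)))
Add(-21873, Function('y')(-37, W)) = Add(-21873, Add(-4, Mul(-8, -161))) = Add(-21873, Add(-4, 1288)) = Add(-21873, 1284) = -20589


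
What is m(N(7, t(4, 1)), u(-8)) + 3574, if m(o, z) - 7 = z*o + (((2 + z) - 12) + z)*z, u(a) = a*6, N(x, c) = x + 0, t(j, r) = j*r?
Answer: 8333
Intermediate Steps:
N(x, c) = x
u(a) = 6*a
m(o, z) = 7 + o*z + z*(-10 + 2*z) (m(o, z) = 7 + (z*o + (((2 + z) - 12) + z)*z) = 7 + (o*z + ((-10 + z) + z)*z) = 7 + (o*z + (-10 + 2*z)*z) = 7 + (o*z + z*(-10 + 2*z)) = 7 + o*z + z*(-10 + 2*z))
m(N(7, t(4, 1)), u(-8)) + 3574 = (7 - 60*(-8) + 2*(6*(-8))**2 + 7*(6*(-8))) + 3574 = (7 - 10*(-48) + 2*(-48)**2 + 7*(-48)) + 3574 = (7 + 480 + 2*2304 - 336) + 3574 = (7 + 480 + 4608 - 336) + 3574 = 4759 + 3574 = 8333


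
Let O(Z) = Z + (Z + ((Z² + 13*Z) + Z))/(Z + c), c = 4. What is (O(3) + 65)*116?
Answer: 61480/7 ≈ 8782.9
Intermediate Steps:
O(Z) = Z + (Z² + 15*Z)/(4 + Z) (O(Z) = Z + (Z + ((Z² + 13*Z) + Z))/(Z + 4) = Z + (Z + (Z² + 14*Z))/(4 + Z) = Z + (Z² + 15*Z)/(4 + Z))
(O(3) + 65)*116 = (3*(19 + 2*3)/(4 + 3) + 65)*116 = (3*(19 + 6)/7 + 65)*116 = (3*(⅐)*25 + 65)*116 = (75/7 + 65)*116 = (530/7)*116 = 61480/7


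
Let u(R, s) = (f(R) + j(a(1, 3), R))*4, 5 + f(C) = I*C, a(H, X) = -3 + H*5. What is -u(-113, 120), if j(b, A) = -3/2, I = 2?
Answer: 930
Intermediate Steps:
a(H, X) = -3 + 5*H
j(b, A) = -3/2 (j(b, A) = -3*1/2 = -3/2)
f(C) = -5 + 2*C
u(R, s) = -26 + 8*R (u(R, s) = ((-5 + 2*R) - 3/2)*4 = (-13/2 + 2*R)*4 = -26 + 8*R)
-u(-113, 120) = -(-26 + 8*(-113)) = -(-26 - 904) = -1*(-930) = 930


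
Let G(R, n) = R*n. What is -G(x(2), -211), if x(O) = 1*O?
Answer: 422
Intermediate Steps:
x(O) = O
-G(x(2), -211) = -2*(-211) = -1*(-422) = 422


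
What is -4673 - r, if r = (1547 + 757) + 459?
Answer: -7436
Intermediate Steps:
r = 2763 (r = 2304 + 459 = 2763)
-4673 - r = -4673 - 1*2763 = -4673 - 2763 = -7436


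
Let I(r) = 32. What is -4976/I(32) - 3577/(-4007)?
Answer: -1239023/8014 ≈ -154.61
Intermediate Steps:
-4976/I(32) - 3577/(-4007) = -4976/32 - 3577/(-4007) = -4976*1/32 - 3577*(-1/4007) = -311/2 + 3577/4007 = -1239023/8014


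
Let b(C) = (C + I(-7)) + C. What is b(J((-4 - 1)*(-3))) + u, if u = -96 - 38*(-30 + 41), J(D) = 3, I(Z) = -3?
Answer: -511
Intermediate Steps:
u = -514 (u = -96 - 38*11 = -96 - 418 = -514)
b(C) = -3 + 2*C (b(C) = (C - 3) + C = (-3 + C) + C = -3 + 2*C)
b(J((-4 - 1)*(-3))) + u = (-3 + 2*3) - 514 = (-3 + 6) - 514 = 3 - 514 = -511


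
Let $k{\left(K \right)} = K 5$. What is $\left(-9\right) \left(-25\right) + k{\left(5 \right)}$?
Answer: $250$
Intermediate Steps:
$k{\left(K \right)} = 5 K$
$\left(-9\right) \left(-25\right) + k{\left(5 \right)} = \left(-9\right) \left(-25\right) + 5 \cdot 5 = 225 + 25 = 250$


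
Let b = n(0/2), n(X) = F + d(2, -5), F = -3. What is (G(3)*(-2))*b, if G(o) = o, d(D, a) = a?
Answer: 48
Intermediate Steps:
n(X) = -8 (n(X) = -3 - 5 = -8)
b = -8
(G(3)*(-2))*b = (3*(-2))*(-8) = -6*(-8) = 48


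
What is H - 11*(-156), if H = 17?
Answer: 1733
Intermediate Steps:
H - 11*(-156) = 17 - 11*(-156) = 17 + 1716 = 1733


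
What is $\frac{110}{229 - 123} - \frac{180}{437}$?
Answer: $\frac{14495}{23161} \approx 0.62584$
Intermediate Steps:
$\frac{110}{229 - 123} - \frac{180}{437} = \frac{110}{106} - \frac{180}{437} = 110 \cdot \frac{1}{106} - \frac{180}{437} = \frac{55}{53} - \frac{180}{437} = \frac{14495}{23161}$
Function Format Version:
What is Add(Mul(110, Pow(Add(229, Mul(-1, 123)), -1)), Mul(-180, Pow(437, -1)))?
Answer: Rational(14495, 23161) ≈ 0.62584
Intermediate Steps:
Add(Mul(110, Pow(Add(229, Mul(-1, 123)), -1)), Mul(-180, Pow(437, -1))) = Add(Mul(110, Pow(Add(229, -123), -1)), Mul(-180, Rational(1, 437))) = Add(Mul(110, Pow(106, -1)), Rational(-180, 437)) = Add(Mul(110, Rational(1, 106)), Rational(-180, 437)) = Add(Rational(55, 53), Rational(-180, 437)) = Rational(14495, 23161)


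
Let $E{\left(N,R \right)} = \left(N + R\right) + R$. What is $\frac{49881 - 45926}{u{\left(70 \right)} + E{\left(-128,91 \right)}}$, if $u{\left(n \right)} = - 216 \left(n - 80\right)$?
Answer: $\frac{3955}{2214} \approx 1.7864$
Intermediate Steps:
$E{\left(N,R \right)} = N + 2 R$
$u{\left(n \right)} = 17280 - 216 n$ ($u{\left(n \right)} = - 216 \left(-80 + n\right) = 17280 - 216 n$)
$\frac{49881 - 45926}{u{\left(70 \right)} + E{\left(-128,91 \right)}} = \frac{49881 - 45926}{\left(17280 - 15120\right) + \left(-128 + 2 \cdot 91\right)} = \frac{3955}{\left(17280 - 15120\right) + \left(-128 + 182\right)} = \frac{3955}{2160 + 54} = \frac{3955}{2214}$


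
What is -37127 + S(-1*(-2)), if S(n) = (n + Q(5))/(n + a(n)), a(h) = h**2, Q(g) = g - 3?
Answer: -111379/3 ≈ -37126.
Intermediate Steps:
Q(g) = -3 + g
S(n) = (2 + n)/(n + n**2) (S(n) = (n + (-3 + 5))/(n + n**2) = (n + 2)/(n + n**2) = (2 + n)/(n + n**2))
-37127 + S(-1*(-2)) = -37127 + (2 - 1*(-2))/(((-1*(-2)))*(1 - 1*(-2))) = -37127 + (2 + 2)/(2*(1 + 2)) = -37127 + (1/2)*4/3 = -37127 + (1/2)*(1/3)*4 = -37127 + 2/3 = -111379/3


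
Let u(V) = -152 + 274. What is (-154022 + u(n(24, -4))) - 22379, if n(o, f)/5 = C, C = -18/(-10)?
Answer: -176279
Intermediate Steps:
C = 9/5 (C = -18*(-1/10) = 9/5 ≈ 1.8000)
n(o, f) = 9 (n(o, f) = 5*(9/5) = 9)
u(V) = 122
(-154022 + u(n(24, -4))) - 22379 = (-154022 + 122) - 22379 = -153900 - 22379 = -176279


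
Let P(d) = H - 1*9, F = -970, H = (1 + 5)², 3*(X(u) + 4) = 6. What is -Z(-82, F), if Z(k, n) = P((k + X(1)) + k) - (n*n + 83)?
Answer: 940956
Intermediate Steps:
X(u) = -2 (X(u) = -4 + (⅓)*6 = -4 + 2 = -2)
H = 36 (H = 6² = 36)
P(d) = 27 (P(d) = 36 - 1*9 = 36 - 9 = 27)
Z(k, n) = -56 - n² (Z(k, n) = 27 - (n*n + 83) = 27 - (n² + 83) = 27 - (83 + n²) = 27 + (-83 - n²) = -56 - n²)
-Z(-82, F) = -(-56 - 1*(-970)²) = -(-56 - 1*940900) = -(-56 - 940900) = -1*(-940956) = 940956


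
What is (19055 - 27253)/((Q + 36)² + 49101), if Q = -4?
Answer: -8198/50125 ≈ -0.16355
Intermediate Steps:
(19055 - 27253)/((Q + 36)² + 49101) = (19055 - 27253)/((-4 + 36)² + 49101) = -8198/(32² + 49101) = -8198/(1024 + 49101) = -8198/50125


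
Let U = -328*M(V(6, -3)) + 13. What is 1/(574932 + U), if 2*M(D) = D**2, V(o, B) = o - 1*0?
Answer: 1/569041 ≈ 1.7573e-6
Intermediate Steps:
V(o, B) = o (V(o, B) = o + 0 = o)
M(D) = D**2/2
U = -5891 (U = -164*6**2 + 13 = -164*36 + 13 = -328*18 + 13 = -5904 + 13 = -5891)
1/(574932 + U) = 1/(574932 - 5891) = 1/569041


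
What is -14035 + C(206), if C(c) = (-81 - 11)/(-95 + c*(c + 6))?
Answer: -611603287/43577 ≈ -14035.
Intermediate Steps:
C(c) = -92/(-95 + c*(6 + c))
-14035 + C(206) = -14035 - 92/(-95 + 206² + 6*206) = -14035 - 92/(-95 + 42436 + 1236) = -14035 - 92/43577 = -611603287/43577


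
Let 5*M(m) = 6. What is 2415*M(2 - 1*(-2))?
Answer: 2898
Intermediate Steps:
M(m) = 6/5 (M(m) = (⅕)*6 = 6/5)
2415*M(2 - 1*(-2)) = 2415*(6/5) = 2898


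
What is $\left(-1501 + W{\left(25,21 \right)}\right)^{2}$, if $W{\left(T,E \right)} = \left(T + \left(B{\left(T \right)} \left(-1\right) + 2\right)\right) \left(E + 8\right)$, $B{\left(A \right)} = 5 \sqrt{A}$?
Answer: $2082249$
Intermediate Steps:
$W{\left(T,E \right)} = \left(8 + E\right) \left(2 + T - 5 \sqrt{T}\right)$ ($W{\left(T,E \right)} = \left(T + \left(5 \sqrt{T} \left(-1\right) + 2\right)\right) \left(E + 8\right) = \left(T - \left(-2 + 5 \sqrt{T}\right)\right) \left(8 + E\right) = \left(2 + T - 5 \sqrt{T}\right) \left(8 + E\right) = \left(8 + E\right) \left(2 + T - 5 \sqrt{T}\right)$)
$\left(-1501 + W{\left(25,21 \right)}\right)^{2} = \left(-1501 + \left(16 - 40 \sqrt{25} + 2 \cdot 21 + 8 \cdot 25 + 21 \cdot 25 - 105 \sqrt{25}\right)\right)^{2} = \left(-1501 + \left(16 - 200 + 42 + 200 + 525 - 105 \cdot 5\right)\right)^{2} = \left(-1501 + \left(16 - 200 + 42 + 200 + 525 - 525\right)\right)^{2} = \left(-1501 + 58\right)^{2} = \left(-1443\right)^{2} = 2082249$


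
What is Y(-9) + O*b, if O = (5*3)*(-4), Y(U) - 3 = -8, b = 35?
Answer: -2105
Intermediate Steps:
Y(U) = -5 (Y(U) = 3 - 8 = -5)
O = -60 (O = 15*(-4) = -60)
Y(-9) + O*b = -5 - 60*35 = -5 - 2100 = -2105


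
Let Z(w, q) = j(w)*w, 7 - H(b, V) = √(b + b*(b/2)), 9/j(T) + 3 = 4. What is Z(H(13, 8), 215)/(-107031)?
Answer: -21/35677 + 3*√390/71354 ≈ 0.00024169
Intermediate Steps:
j(T) = 9 (j(T) = 9/(-3 + 4) = 9/1 = 9*1 = 9)
H(b, V) = 7 - √(b + b²/2) (H(b, V) = 7 - √(b + b*(b/2)) = 7 - √(b + b²/2))
Z(w, q) = 9*w
Z(H(13, 8), 215)/(-107031) = (9*(7 - √2*√(13*(2 + 13))/2))/(-107031) = (9*(7 - √2*√(13*15)/2))*(-1/107031) = (9*(7 - √2*√195/2))*(-1/107031) = (9*(7 - √390/2))*(-1/107031) = (63 - 9*√390/2)*(-1/107031) = -21/35677 + 3*√390/71354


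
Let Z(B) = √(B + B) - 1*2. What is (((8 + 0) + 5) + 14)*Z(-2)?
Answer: -54 + 54*I ≈ -54.0 + 54.0*I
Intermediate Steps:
Z(B) = -2 + √2*√B (Z(B) = √(2*B) - 2 = √2*√B - 2 = -2 + √2*√B)
(((8 + 0) + 5) + 14)*Z(-2) = (((8 + 0) + 5) + 14)*(-2 + √2*√(-2)) = ((8 + 5) + 14)*(-2 + √2*(I*√2)) = (13 + 14)*(-2 + 2*I) = 27*(-2 + 2*I) = -54 + 54*I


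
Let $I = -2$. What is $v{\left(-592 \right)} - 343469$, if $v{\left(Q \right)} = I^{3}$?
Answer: $-343477$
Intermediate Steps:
$v{\left(Q \right)} = -8$ ($v{\left(Q \right)} = \left(-2\right)^{3} = -8$)
$v{\left(-592 \right)} - 343469 = -8 - 343469 = -343477$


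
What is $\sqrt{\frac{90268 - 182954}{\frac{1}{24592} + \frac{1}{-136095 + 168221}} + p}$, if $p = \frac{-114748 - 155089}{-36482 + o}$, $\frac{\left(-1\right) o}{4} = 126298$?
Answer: $\frac{i \sqrt{417901580900726092748176494}}{568938258} \approx 35931.0 i$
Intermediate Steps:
$o = -505192$ ($o = \left(-4\right) 126298 = -505192$)
$p = \frac{269837}{541674}$ ($p = \frac{-114748 - 155089}{-36482 - 505192} = - \frac{269837}{-541674} = \left(-269837\right) \left(- \frac{1}{541674}\right) = \frac{269837}{541674} \approx 0.49815$)
$\sqrt{\frac{90268 - 182954}{\frac{1}{24592} + \frac{1}{-136095 + 168221}} + p} = \sqrt{\frac{90268 - 182954}{\frac{1}{24592} + \frac{1}{-136095 + 168221}} + \frac{269837}{541674}} = \sqrt{- \frac{92686}{\frac{1}{24592} + \frac{1}{32126}} + \frac{269837}{541674}} = \sqrt{- \frac{92686}{\frac{28359}{395021296}} + \frac{269837}{541674}} = \sqrt{\left(-92686\right) \frac{395021296}{28359} + \frac{269837}{541674}} = \sqrt{- \frac{36612943841056}{28359} + \frac{269837}{541674}} = \sqrt{- \frac{2203586637167540029}{1706814774}} = \frac{i \sqrt{417901580900726092748176494}}{568938258}$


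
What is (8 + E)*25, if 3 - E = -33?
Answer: 1100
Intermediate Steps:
E = 36 (E = 3 - 1*(-33) = 3 + 33 = 36)
(8 + E)*25 = (8 + 36)*25 = 44*25 = 1100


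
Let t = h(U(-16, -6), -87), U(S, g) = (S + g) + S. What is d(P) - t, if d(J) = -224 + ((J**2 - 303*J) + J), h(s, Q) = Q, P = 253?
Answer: -12534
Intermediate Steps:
U(S, g) = g + 2*S
t = -87
d(J) = -224 + J**2 - 302*J (d(J) = -224 + (J**2 - 302*J) = -224 + J**2 - 302*J)
d(P) - t = (-224 + 253**2 - 302*253) - 1*(-87) = (-224 + 64009 - 76406) + 87 = -12621 + 87 = -12534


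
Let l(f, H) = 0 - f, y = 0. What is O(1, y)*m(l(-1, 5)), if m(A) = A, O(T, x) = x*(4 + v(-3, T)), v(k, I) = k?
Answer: 0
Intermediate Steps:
l(f, H) = -f
O(T, x) = x (O(T, x) = x*(4 - 3) = x*1 = x)
O(1, y)*m(l(-1, 5)) = 0*(-1*(-1)) = 0*1 = 0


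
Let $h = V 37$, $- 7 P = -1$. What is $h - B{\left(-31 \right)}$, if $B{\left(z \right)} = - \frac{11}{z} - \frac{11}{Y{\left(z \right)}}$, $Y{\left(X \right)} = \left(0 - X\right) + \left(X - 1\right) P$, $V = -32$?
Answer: $- \frac{6789888}{5735} \approx -1183.9$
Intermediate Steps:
$P = \frac{1}{7}$ ($P = \left(- \frac{1}{7}\right) \left(-1\right) = \frac{1}{7} \approx 0.14286$)
$Y{\left(X \right)} = - \frac{1}{7} - \frac{6 X}{7}$ ($Y{\left(X \right)} = \left(0 - X\right) + \left(X - 1\right) \frac{1}{7} = - X + \left(-1 + X\right) \frac{1}{7} = - X + \left(- \frac{1}{7} + \frac{X}{7}\right) = - \frac{1}{7} - \frac{6 X}{7}$)
$B{\left(z \right)} = - \frac{11}{z} - \frac{11}{- \frac{1}{7} - \frac{6 z}{7}}$
$h = -1184$ ($h = \left(-32\right) 37 = -1184$)
$h - B{\left(-31 \right)} = -1184 - \frac{11 \left(-1 - 31\right)}{\left(-31\right) \left(1 + 6 \left(-31\right)\right)} = -1184 - 11 \left(- \frac{1}{31}\right) \frac{1}{1 - 186} \left(-32\right) = -1184 - 11 \left(- \frac{1}{31}\right) \frac{1}{-185} \left(-32\right) = -1184 - 11 \left(- \frac{1}{31}\right) \left(- \frac{1}{185}\right) \left(-32\right) = -1184 - - \frac{352}{5735} = -1184 + \frac{352}{5735} = - \frac{6789888}{5735}$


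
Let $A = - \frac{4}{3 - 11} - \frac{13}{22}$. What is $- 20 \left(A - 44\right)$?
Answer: $\frac{9700}{11} \approx 881.82$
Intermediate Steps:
$A = - \frac{1}{11}$ ($A = - \frac{4}{-8} - \frac{13}{22} = \left(-4\right) \left(- \frac{1}{8}\right) - \frac{13}{22} = \frac{1}{2} - \frac{13}{22} = - \frac{1}{11} \approx -0.090909$)
$- 20 \left(A - 44\right) = - 20 \left(- \frac{1}{11} - 44\right) = \left(-20\right) \left(- \frac{485}{11}\right) = \frac{9700}{11}$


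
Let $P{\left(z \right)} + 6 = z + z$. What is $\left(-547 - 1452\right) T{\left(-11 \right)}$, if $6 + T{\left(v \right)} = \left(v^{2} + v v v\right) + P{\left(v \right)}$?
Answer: $2486756$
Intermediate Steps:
$P{\left(z \right)} = -6 + 2 z$ ($P{\left(z \right)} = -6 + \left(z + z\right) = -6 + 2 z$)
$T{\left(v \right)} = -12 + v^{2} + v^{3} + 2 v$ ($T{\left(v \right)} = -6 + \left(\left(v^{2} + v v v\right) + \left(-6 + 2 v\right)\right) = -6 + \left(\left(v^{2} + v^{2} v\right) + \left(-6 + 2 v\right)\right) = -6 + \left(\left(v^{2} + v^{3}\right) + \left(-6 + 2 v\right)\right) = -6 + \left(-6 + v^{2} + v^{3} + 2 v\right) = -12 + v^{2} + v^{3} + 2 v$)
$\left(-547 - 1452\right) T{\left(-11 \right)} = \left(-547 - 1452\right) \left(-12 + \left(-11\right)^{2} + \left(-11\right)^{3} + 2 \left(-11\right)\right) = - 1999 \left(-12 + 121 - 1331 - 22\right) = \left(-1999\right) \left(-1244\right) = 2486756$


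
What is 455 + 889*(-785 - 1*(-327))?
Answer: -406707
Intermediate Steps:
455 + 889*(-785 - 1*(-327)) = 455 + 889*(-785 + 327) = 455 + 889*(-458) = 455 - 407162 = -406707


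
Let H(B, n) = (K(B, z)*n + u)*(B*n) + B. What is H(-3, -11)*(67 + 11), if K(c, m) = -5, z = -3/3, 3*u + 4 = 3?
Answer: 140478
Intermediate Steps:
u = -1/3 (u = -4/3 + (1/3)*3 = -4/3 + 1 = -1/3 ≈ -0.33333)
z = -1 (z = -3*1/3 = -1)
H(B, n) = B + B*n*(-1/3 - 5*n) (H(B, n) = (-5*n - 1/3)*(B*n) + B = (-1/3 - 5*n)*(B*n) + B = B*n*(-1/3 - 5*n) + B = B + B*n*(-1/3 - 5*n))
H(-3, -11)*(67 + 11) = ((1/3)*(-3)*(3 - 1*(-11) - 15*(-11)**2))*(67 + 11) = ((1/3)*(-3)*(3 + 11 - 15*121))*78 = ((1/3)*(-3)*(3 + 11 - 1815))*78 = ((1/3)*(-3)*(-1801))*78 = 1801*78 = 140478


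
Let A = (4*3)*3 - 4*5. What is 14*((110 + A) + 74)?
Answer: 2800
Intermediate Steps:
A = 16 (A = 12*3 - 20 = 36 - 20 = 16)
14*((110 + A) + 74) = 14*((110 + 16) + 74) = 14*(126 + 74) = 14*200 = 2800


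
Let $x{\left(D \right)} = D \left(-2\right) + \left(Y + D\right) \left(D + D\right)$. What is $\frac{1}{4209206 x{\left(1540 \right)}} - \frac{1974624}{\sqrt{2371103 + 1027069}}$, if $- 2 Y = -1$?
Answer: $\frac{1}{19958623721960} - \frac{329104 \sqrt{849543}}{283181} \approx -1071.2$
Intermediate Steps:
$Y = \frac{1}{2}$ ($Y = \left(- \frac{1}{2}\right) \left(-1\right) = \frac{1}{2} \approx 0.5$)
$x{\left(D \right)} = - 2 D + 2 D \left(\frac{1}{2} + D\right)$ ($x{\left(D \right)} = D \left(-2\right) + \left(\frac{1}{2} + D\right) \left(D + D\right) = - 2 D + \left(\frac{1}{2} + D\right) 2 D = - 2 D + 2 D \left(\frac{1}{2} + D\right)$)
$\frac{1}{4209206 x{\left(1540 \right)}} - \frac{1974624}{\sqrt{2371103 + 1027069}} = \frac{1}{4209206 \cdot 1540 \left(-1 + 2 \cdot 1540\right)} - \frac{1974624}{\sqrt{2371103 + 1027069}} = \frac{1}{4209206 \cdot 1540 \left(-1 + 3080\right)} - \frac{1974624}{\sqrt{3398172}} = \frac{1}{4209206 \cdot 1540 \cdot 3079} - \frac{1974624}{2 \sqrt{849543}} = \frac{1}{4209206 \cdot 4741660} - 1974624 \frac{\sqrt{849543}}{1699086} = \frac{1}{4209206} \cdot \frac{1}{4741660} - \frac{329104 \sqrt{849543}}{283181} = \frac{1}{19958623721960} - \frac{329104 \sqrt{849543}}{283181}$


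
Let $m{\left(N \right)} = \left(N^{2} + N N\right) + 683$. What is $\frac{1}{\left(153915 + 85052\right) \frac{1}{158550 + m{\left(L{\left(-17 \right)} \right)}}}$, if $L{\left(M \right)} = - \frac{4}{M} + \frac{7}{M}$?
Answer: $\frac{46018355}{69061463} \approx 0.66634$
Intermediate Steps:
$L{\left(M \right)} = \frac{3}{M}$
$m{\left(N \right)} = 683 + 2 N^{2}$ ($m{\left(N \right)} = \left(N^{2} + N^{2}\right) + 683 = 2 N^{2} + 683 = 683 + 2 N^{2}$)
$\frac{1}{\left(153915 + 85052\right) \frac{1}{158550 + m{\left(L{\left(-17 \right)} \right)}}} = \frac{1}{\left(153915 + 85052\right) \frac{1}{158550 + \left(683 + 2 \left(\frac{3}{-17}\right)^{2}\right)}} = \frac{1}{238967 \frac{1}{158550 + \left(683 + 2 \left(3 \left(- \frac{1}{17}\right)\right)^{2}\right)}} = \frac{1}{238967 \frac{1}{158550 + \left(683 + 2 \left(- \frac{3}{17}\right)^{2}\right)}} = \frac{1}{238967 \frac{1}{158550 + \left(683 + 2 \cdot \frac{9}{289}\right)}} = \frac{1}{238967 \frac{1}{158550 + \left(683 + \frac{18}{289}\right)}} = \frac{1}{238967 \frac{1}{158550 + \frac{197405}{289}}} = \frac{1}{238967 \frac{1}{\frac{46018355}{289}}} = \frac{1}{238967 \cdot \frac{289}{46018355}} = \frac{1}{\frac{69061463}{46018355}} = \frac{46018355}{69061463}$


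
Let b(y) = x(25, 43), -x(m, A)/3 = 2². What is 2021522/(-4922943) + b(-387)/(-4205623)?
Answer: -8501700342890/20704042308489 ≈ -0.41063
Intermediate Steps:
x(m, A) = -12 (x(m, A) = -3*2² = -3*4 = -12)
b(y) = -12
2021522/(-4922943) + b(-387)/(-4205623) = 2021522/(-4922943) - 12/(-4205623) = 2021522*(-1/4922943) - 12*(-1/4205623) = -2021522/4922943 + 12/4205623 = -8501700342890/20704042308489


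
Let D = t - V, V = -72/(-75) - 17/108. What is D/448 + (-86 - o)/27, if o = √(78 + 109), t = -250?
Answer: -1509989/403200 - √187/27 ≈ -4.2515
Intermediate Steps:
o = √187 ≈ 13.675
V = 2167/2700 (V = -72*(-1/75) - 17*1/108 = 24/25 - 17/108 = 2167/2700 ≈ 0.80259)
D = -677167/2700 (D = -250 - 1*2167/2700 = -250 - 2167/2700 = -677167/2700 ≈ -250.80)
D/448 + (-86 - o)/27 = -677167/2700/448 + (-86 - √187)/27 = -677167/2700*1/448 + (-86 - √187)*(1/27) = -677167/1209600 + (-86/27 - √187/27) = -1509989/403200 - √187/27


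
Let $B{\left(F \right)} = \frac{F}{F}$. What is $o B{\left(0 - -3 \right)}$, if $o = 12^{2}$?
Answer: $144$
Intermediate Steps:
$B{\left(F \right)} = 1$
$o = 144$
$o B{\left(0 - -3 \right)} = 144 \cdot 1 = 144$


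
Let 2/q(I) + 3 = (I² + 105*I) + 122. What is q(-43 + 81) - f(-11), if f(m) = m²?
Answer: -671911/5553 ≈ -121.00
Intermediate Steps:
q(I) = 2/(119 + I² + 105*I) (q(I) = 2/(-3 + ((I² + 105*I) + 122)) = 2/(-3 + (122 + I² + 105*I)) = 2/(119 + I² + 105*I))
q(-43 + 81) - f(-11) = 2/(119 + (-43 + 81)² + 105*(-43 + 81)) - 1*(-11)² = 2/(119 + 38² + 105*38) - 1*121 = 2/(119 + 1444 + 3990) - 121 = 2/5553 - 121 = -671911/5553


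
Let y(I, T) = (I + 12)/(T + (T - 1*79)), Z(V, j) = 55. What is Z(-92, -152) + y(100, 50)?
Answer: 181/3 ≈ 60.333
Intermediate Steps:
y(I, T) = (12 + I)/(-79 + 2*T) (y(I, T) = (12 + I)/(T + (T - 79)) = (12 + I)/(T + (-79 + T)) = (12 + I)/(-79 + 2*T))
Z(-92, -152) + y(100, 50) = 55 + (12 + 100)/(-79 + 2*50) = 55 + 112/(-79 + 100) = 55 + 112/21 = 55 + (1/21)*112 = 55 + 16/3 = 181/3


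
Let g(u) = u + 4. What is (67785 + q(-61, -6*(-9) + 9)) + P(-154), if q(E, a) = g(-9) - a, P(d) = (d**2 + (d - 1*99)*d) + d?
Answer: 130241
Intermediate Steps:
g(u) = 4 + u
P(d) = d + d**2 + d*(-99 + d) (P(d) = (d**2 + (d - 99)*d) + d = (d**2 + (-99 + d)*d) + d = (d**2 + d*(-99 + d)) + d = d + d**2 + d*(-99 + d))
q(E, a) = -5 - a (q(E, a) = (4 - 9) - a = -5 - a)
(67785 + q(-61, -6*(-9) + 9)) + P(-154) = (67785 + (-5 - (-6*(-9) + 9))) + 2*(-154)*(-49 - 154) = (67785 + (-5 - (54 + 9))) + 2*(-154)*(-203) = (67785 + (-5 - 1*63)) + 62524 = (67785 + (-5 - 63)) + 62524 = (67785 - 68) + 62524 = 67717 + 62524 = 130241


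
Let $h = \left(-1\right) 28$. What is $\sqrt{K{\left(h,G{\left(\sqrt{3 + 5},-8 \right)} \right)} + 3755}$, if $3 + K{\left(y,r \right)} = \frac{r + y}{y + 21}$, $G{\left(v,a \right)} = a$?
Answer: $\frac{10 \sqrt{1841}}{7} \approx 61.296$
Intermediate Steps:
$h = -28$
$K{\left(y,r \right)} = -3 + \frac{r + y}{21 + y}$ ($K{\left(y,r \right)} = -3 + \frac{r + y}{y + 21} = -3 + \frac{r + y}{21 + y}$)
$\sqrt{K{\left(h,G{\left(\sqrt{3 + 5},-8 \right)} \right)} + 3755} = \sqrt{\frac{-63 - 8 - -56}{21 - 28} + 3755} = \sqrt{\frac{-63 - 8 + 56}{-7} + 3755} = \sqrt{\left(- \frac{1}{7}\right) \left(-15\right) + 3755} = \sqrt{\frac{15}{7} + 3755} = \sqrt{\frac{26300}{7}} = \frac{10 \sqrt{1841}}{7}$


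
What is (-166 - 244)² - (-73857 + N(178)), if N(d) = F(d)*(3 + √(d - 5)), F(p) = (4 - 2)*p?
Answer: 240889 - 356*√173 ≈ 2.3621e+5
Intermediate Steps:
F(p) = 2*p
N(d) = 2*d*(3 + √(-5 + d)) (N(d) = (2*d)*(3 + √(d - 5)) = (2*d)*(3 + √(-5 + d)) = 2*d*(3 + √(-5 + d)))
(-166 - 244)² - (-73857 + N(178)) = (-166 - 244)² - (-73857 + 2*178*(3 + √(-5 + 178))) = (-410)² - (-73857 + 2*178*(3 + √173)) = 168100 - (-73857 + (1068 + 356*√173)) = 168100 - (-72789 + 356*√173) = 168100 + (72789 - 356*√173) = 240889 - 356*√173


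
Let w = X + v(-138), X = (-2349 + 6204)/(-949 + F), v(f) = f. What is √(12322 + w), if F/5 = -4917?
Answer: √7943688707134/25534 ≈ 110.38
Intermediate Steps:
F = -24585 (F = 5*(-4917) = -24585)
X = -3855/25534 (X = (-2349 + 6204)/(-949 - 24585) = 3855/(-25534) = 3855*(-1/25534) = -3855/25534 ≈ -0.15098)
w = -3527547/25534 (w = -3855/25534 - 138 = -3527547/25534 ≈ -138.15)
√(12322 + w) = √(12322 - 3527547/25534) = √(311102401/25534) = √7943688707134/25534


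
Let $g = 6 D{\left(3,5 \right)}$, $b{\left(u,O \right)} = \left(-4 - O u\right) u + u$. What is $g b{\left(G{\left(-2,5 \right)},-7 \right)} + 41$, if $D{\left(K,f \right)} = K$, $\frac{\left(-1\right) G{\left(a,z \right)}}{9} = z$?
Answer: $257621$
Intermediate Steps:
$G{\left(a,z \right)} = - 9 z$
$b{\left(u,O \right)} = u + u \left(-4 - O u\right)$ ($b{\left(u,O \right)} = \left(-4 - O u\right) u + u = u \left(-4 - O u\right) + u = u + u \left(-4 - O u\right)$)
$g = 18$ ($g = 6 \cdot 3 = 18$)
$g b{\left(G{\left(-2,5 \right)},-7 \right)} + 41 = 18 \left(- \left(-9\right) 5 \left(3 - 7 \left(\left(-9\right) 5\right)\right)\right) + 41 = 18 \left(\left(-1\right) \left(-45\right) \left(3 - -315\right)\right) + 41 = 18 \left(\left(-1\right) \left(-45\right) \left(3 + 315\right)\right) + 41 = 18 \left(\left(-1\right) \left(-45\right) 318\right) + 41 = 18 \cdot 14310 + 41 = 257580 + 41 = 257621$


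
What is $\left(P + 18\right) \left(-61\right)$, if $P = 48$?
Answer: $-4026$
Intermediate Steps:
$\left(P + 18\right) \left(-61\right) = \left(48 + 18\right) \left(-61\right) = 66 \left(-61\right) = -4026$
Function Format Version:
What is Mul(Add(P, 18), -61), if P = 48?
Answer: -4026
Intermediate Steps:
Mul(Add(P, 18), -61) = Mul(Add(48, 18), -61) = Mul(66, -61) = -4026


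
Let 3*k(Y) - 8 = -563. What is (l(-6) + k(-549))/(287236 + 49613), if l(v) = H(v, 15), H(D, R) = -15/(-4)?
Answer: -725/1347396 ≈ -0.00053808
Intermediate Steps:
H(D, R) = 15/4 (H(D, R) = -15*(-¼) = 15/4)
l(v) = 15/4
k(Y) = -185 (k(Y) = 8/3 + (⅓)*(-563) = 8/3 - 563/3 = -185)
(l(-6) + k(-549))/(287236 + 49613) = (15/4 - 185)/(287236 + 49613) = -725/4/336849 = -725/4*1/336849 = -725/1347396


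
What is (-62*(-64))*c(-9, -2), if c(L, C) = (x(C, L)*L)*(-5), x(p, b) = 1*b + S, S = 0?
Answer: -1607040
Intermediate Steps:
x(p, b) = b (x(p, b) = 1*b + 0 = b + 0 = b)
c(L, C) = -5*L**2 (c(L, C) = (L*L)*(-5) = L**2*(-5) = -5*L**2)
(-62*(-64))*c(-9, -2) = (-62*(-64))*(-5*(-9)**2) = 3968*(-5*81) = 3968*(-405) = -1607040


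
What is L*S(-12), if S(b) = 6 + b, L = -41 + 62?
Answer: -126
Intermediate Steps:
L = 21
L*S(-12) = 21*(6 - 12) = 21*(-6) = -126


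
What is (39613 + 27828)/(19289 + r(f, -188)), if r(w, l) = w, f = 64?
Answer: 67441/19353 ≈ 3.4848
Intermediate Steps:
(39613 + 27828)/(19289 + r(f, -188)) = (39613 + 27828)/(19289 + 64) = 67441/19353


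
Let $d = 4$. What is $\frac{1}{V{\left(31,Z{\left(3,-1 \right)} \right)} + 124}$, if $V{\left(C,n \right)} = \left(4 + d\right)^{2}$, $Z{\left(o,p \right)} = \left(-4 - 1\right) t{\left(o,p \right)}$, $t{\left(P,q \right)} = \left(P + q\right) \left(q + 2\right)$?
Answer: $\frac{1}{188} \approx 0.0053191$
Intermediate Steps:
$t{\left(P,q \right)} = \left(2 + q\right) \left(P + q\right)$ ($t{\left(P,q \right)} = \left(P + q\right) \left(2 + q\right) = \left(2 + q\right) \left(P + q\right)$)
$Z{\left(o,p \right)} = - 10 o - 10 p - 5 p^{2} - 5 o p$ ($Z{\left(o,p \right)} = \left(-4 - 1\right) \left(p^{2} + 2 o + 2 p + o p\right) = - 5 \left(p^{2} + 2 o + 2 p + o p\right) = - 10 o - 10 p - 5 p^{2} - 5 o p$)
$V{\left(C,n \right)} = 64$ ($V{\left(C,n \right)} = \left(4 + 4\right)^{2} = 8^{2} = 64$)
$\frac{1}{V{\left(31,Z{\left(3,-1 \right)} \right)} + 124} = \frac{1}{64 + 124} = \frac{1}{188}$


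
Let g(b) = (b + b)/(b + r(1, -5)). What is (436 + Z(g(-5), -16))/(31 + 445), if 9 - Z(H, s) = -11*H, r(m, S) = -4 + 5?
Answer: 135/136 ≈ 0.99265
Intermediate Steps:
r(m, S) = 1
g(b) = 2*b/(1 + b) (g(b) = (b + b)/(b + 1) = (2*b)/(1 + b) = 2*b/(1 + b))
Z(H, s) = 9 + 11*H (Z(H, s) = 9 - (-11)*H = 9 + 11*H)
(436 + Z(g(-5), -16))/(31 + 445) = (436 + (9 + 11*(2*(-5)/(1 - 5))))/(31 + 445) = (436 + (9 + 11*(2*(-5)/(-4))))/476 = (436 + (9 + 11*(2*(-5)*(-¼))))*(1/476) = (436 + (9 + 11*(5/2)))*(1/476) = (436 + (9 + 55/2))*(1/476) = (436 + 73/2)*(1/476) = (945/2)*(1/476) = 135/136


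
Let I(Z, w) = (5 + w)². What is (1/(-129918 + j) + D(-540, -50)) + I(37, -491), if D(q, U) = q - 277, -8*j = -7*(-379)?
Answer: 245264211855/1041997 ≈ 2.3538e+5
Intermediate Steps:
j = -2653/8 (j = -(-7)*(-379)/8 = -⅛*2653 = -2653/8 ≈ -331.63)
D(q, U) = -277 + q
(1/(-129918 + j) + D(-540, -50)) + I(37, -491) = (1/(-129918 - 2653/8) + (-277 - 540)) + (5 - 491)² = (1/(-1041997/8) - 817) + (-486)² = (-8/1041997 - 817) + 236196 = -851311557/1041997 + 236196 = 245264211855/1041997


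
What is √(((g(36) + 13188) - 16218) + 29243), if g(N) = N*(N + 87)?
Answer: √30641 ≈ 175.05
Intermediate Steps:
g(N) = N*(87 + N)
√(((g(36) + 13188) - 16218) + 29243) = √(((36*(87 + 36) + 13188) - 16218) + 29243) = √(((36*123 + 13188) - 16218) + 29243) = √(((4428 + 13188) - 16218) + 29243) = √((17616 - 16218) + 29243) = √(1398 + 29243) = √30641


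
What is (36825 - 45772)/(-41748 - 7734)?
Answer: 8947/49482 ≈ 0.18081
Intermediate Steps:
(36825 - 45772)/(-41748 - 7734) = -8947/(-49482) = -8947*(-1/49482) = 8947/49482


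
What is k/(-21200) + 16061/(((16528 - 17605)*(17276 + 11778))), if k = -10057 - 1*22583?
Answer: 12762536299/8292156870 ≈ 1.5391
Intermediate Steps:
k = -32640 (k = -10057 - 22583 = -32640)
k/(-21200) + 16061/(((16528 - 17605)*(17276 + 11778))) = -32640/(-21200) + 16061/(((16528 - 17605)*(17276 + 11778))) = -32640*(-1/21200) + 16061/((-1077*29054)) = 408/265 + 16061/(-31291158) = 408/265 + 16061*(-1/31291158) = 408/265 - 16061/31291158 = 12762536299/8292156870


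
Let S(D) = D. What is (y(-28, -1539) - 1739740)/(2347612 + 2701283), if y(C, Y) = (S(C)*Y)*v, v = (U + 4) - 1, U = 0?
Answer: -1610464/5048895 ≈ -0.31897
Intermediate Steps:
v = 3 (v = (0 + 4) - 1 = 4 - 1 = 3)
y(C, Y) = 3*C*Y (y(C, Y) = (C*Y)*3 = 3*C*Y)
(y(-28, -1539) - 1739740)/(2347612 + 2701283) = (3*(-28)*(-1539) - 1739740)/(2347612 + 2701283) = (129276 - 1739740)/5048895 = -1610464*1/5048895 = -1610464/5048895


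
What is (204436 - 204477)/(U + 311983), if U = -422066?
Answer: 41/110083 ≈ 0.00037245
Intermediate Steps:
(204436 - 204477)/(U + 311983) = (204436 - 204477)/(-422066 + 311983) = -41/(-110083) = -41*(-1/110083) = 41/110083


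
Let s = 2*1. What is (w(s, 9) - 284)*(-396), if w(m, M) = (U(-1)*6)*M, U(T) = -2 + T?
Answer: 176616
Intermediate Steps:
s = 2
w(m, M) = -18*M (w(m, M) = ((-2 - 1)*6)*M = (-3*6)*M = -18*M)
(w(s, 9) - 284)*(-396) = (-18*9 - 284)*(-396) = (-162 - 284)*(-396) = -446*(-396) = 176616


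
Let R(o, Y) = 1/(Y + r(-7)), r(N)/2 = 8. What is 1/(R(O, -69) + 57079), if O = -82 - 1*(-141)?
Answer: 53/3025186 ≈ 1.7520e-5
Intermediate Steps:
r(N) = 16 (r(N) = 2*8 = 16)
O = 59 (O = -82 + 141 = 59)
R(o, Y) = 1/(16 + Y) (R(o, Y) = 1/(Y + 16) = 1/(16 + Y))
1/(R(O, -69) + 57079) = 1/(1/(16 - 69) + 57079) = 1/(1/(-53) + 57079) = 1/(-1/53 + 57079) = 1/(3025186/53) = 53/3025186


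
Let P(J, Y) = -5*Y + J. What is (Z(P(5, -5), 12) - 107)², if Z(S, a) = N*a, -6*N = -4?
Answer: 9801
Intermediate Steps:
P(J, Y) = J - 5*Y
N = ⅔ (N = -⅙*(-4) = ⅔ ≈ 0.66667)
Z(S, a) = 2*a/3
(Z(P(5, -5), 12) - 107)² = ((⅔)*12 - 107)² = (8 - 107)² = (-99)² = 9801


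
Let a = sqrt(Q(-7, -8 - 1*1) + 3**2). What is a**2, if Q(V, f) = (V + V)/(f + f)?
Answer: 88/9 ≈ 9.7778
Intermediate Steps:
Q(V, f) = V/f (Q(V, f) = (2*V)/((2*f)) = (2*V)*(1/(2*f)) = V/f)
a = 2*sqrt(22)/3 (a = sqrt(-7/(-8 - 1*1) + 3**2) = sqrt(-7/(-8 - 1) + 9) = sqrt(-7/(-9) + 9) = sqrt(-7*(-1/9) + 9) = sqrt(7/9 + 9) = sqrt(88/9) = 2*sqrt(22)/3 ≈ 3.1269)
a**2 = (2*sqrt(22)/3)**2 = 88/9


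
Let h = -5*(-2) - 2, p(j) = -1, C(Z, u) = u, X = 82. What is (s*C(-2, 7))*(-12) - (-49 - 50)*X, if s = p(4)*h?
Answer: 8790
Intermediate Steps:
h = 8 (h = 10 - 2 = 8)
s = -8 (s = -1*8 = -8)
(s*C(-2, 7))*(-12) - (-49 - 50)*X = -8*7*(-12) - (-49 - 50)*82 = -56*(-12) - (-99)*82 = 672 - 1*(-8118) = 672 + 8118 = 8790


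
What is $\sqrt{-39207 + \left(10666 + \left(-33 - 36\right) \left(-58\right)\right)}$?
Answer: $i \sqrt{24539} \approx 156.65 i$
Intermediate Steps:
$\sqrt{-39207 + \left(10666 + \left(-33 - 36\right) \left(-58\right)\right)} = \sqrt{-39207 + \left(10666 - -4002\right)} = \sqrt{-39207 + \left(10666 + 4002\right)} = \sqrt{-39207 + 14668} = \sqrt{-24539} = i \sqrt{24539}$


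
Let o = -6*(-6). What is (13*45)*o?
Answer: 21060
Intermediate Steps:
o = 36
(13*45)*o = (13*45)*36 = 585*36 = 21060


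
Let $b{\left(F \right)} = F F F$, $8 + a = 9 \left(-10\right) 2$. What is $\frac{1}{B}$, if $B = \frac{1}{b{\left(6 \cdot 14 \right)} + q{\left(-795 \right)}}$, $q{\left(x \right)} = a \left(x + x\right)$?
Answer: $891624$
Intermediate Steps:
$a = -188$ ($a = -8 + 9 \left(-10\right) 2 = -8 - 180 = -188$)
$q{\left(x \right)} = - 376 x$ ($q{\left(x \right)} = - 188 \left(x + x\right) = - 188 \cdot 2 x = - 376 x$)
$b{\left(F \right)} = F^{3}$ ($b{\left(F \right)} = F^{2} F = F^{3}$)
$B = \frac{1}{891624}$ ($B = \frac{1}{\left(6 \cdot 14\right)^{3} - -298920} = \frac{1}{84^{3} + 298920} = \frac{1}{592704 + 298920} = \frac{1}{891624} \approx 1.1215 \cdot 10^{-6}$)
$\frac{1}{B} = \frac{1}{\frac{1}{891624}} = 891624$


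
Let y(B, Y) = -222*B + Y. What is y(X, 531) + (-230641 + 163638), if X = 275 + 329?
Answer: -200560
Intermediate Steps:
X = 604
y(B, Y) = Y - 222*B
y(X, 531) + (-230641 + 163638) = (531 - 222*604) + (-230641 + 163638) = (531 - 134088) - 67003 = -133557 - 67003 = -200560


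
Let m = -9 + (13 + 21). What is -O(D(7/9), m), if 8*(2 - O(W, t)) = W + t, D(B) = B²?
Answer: 389/324 ≈ 1.2006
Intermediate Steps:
m = 25 (m = -9 + 34 = 25)
O(W, t) = 2 - W/8 - t/8 (O(W, t) = 2 - (W + t)/8 = 2 + (-W/8 - t/8) = 2 - W/8 - t/8)
-O(D(7/9), m) = -(2 - (7/9)²/8 - ⅛*25) = -(2 - (7*(⅑))²/8 - 25/8) = -(2 - (7/9)²/8 - 25/8) = -(2 - ⅛*49/81 - 25/8) = -(2 - 49/648 - 25/8) = -1*(-389/324) = 389/324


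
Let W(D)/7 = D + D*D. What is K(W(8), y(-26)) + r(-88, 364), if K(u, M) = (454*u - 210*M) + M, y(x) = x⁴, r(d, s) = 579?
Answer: -95278589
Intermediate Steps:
W(D) = 7*D + 7*D² (W(D) = 7*(D + D*D) = 7*(D + D²) = 7*D + 7*D²)
K(u, M) = -209*M + 454*u (K(u, M) = (-210*M + 454*u) + M = -209*M + 454*u)
K(W(8), y(-26)) + r(-88, 364) = (-209*(-26)⁴ + 454*(7*8*(1 + 8))) + 579 = (-209*456976 + 454*(7*8*9)) + 579 = (-95507984 + 454*504) + 579 = (-95507984 + 228816) + 579 = -95279168 + 579 = -95278589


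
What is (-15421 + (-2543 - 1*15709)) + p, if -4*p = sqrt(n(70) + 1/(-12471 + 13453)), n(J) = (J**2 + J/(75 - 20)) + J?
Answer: -33673 - sqrt(580064148598)/43208 ≈ -33691.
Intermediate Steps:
n(J) = J**2 + 56*J/55 (n(J) = (J**2 + J/55) + J = J**2 + 56*J/55)
p = -sqrt(580064148598)/43208 (p = -sqrt((1/55)*70*(56 + 55*70) + 1/(-12471 + 13453))/4 = -sqrt((1/55)*70*(56 + 3850) + 1/982)/4 = -sqrt((1/55)*70*3906 + 1/982)/4 = -sqrt(54684/11 + 1/982)/4 = -sqrt(580064148598)/43208 ≈ -17.627)
(-15421 + (-2543 - 1*15709)) + p = (-15421 + (-2543 - 1*15709)) - sqrt(580064148598)/43208 = (-15421 + (-2543 - 15709)) - sqrt(580064148598)/43208 = (-15421 - 18252) - sqrt(580064148598)/43208 = -33673 - sqrt(580064148598)/43208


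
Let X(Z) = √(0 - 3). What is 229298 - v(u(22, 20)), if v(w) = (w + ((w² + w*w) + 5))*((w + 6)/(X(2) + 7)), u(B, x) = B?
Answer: 2932119/13 + 6965*I*√3/13 ≈ 2.2555e+5 + 927.98*I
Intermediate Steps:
X(Z) = I*√3 (X(Z) = √(-3) = I*√3)
v(w) = (6 + w)*(5 + w + 2*w²)/(7 + I*√3) (v(w) = (w + ((w² + w*w) + 5))*((w + 6)/(I*√3 + 7)) = (w + ((w² + w²) + 5))*((6 + w)/(7 + I*√3)) = (w + (2*w² + 5))*((6 + w)/(7 + I*√3)) = (w + (5 + 2*w²))*((6 + w)/(7 + I*√3)) = (5 + w + 2*w²)*((6 + w)/(7 + I*√3)) = (6 + w)*(5 + w + 2*w²)/(7 + I*√3))
229298 - v(u(22, 20)) = 229298 - (30 + 2*22³ + 11*22 + 13*22²)/(7 + I*√3) = 229298 - (30 + 2*10648 + 242 + 13*484)/(7 + I*√3) = 229298 - (30 + 21296 + 242 + 6292)/(7 + I*√3) = 229298 - 27860/(7 + I*√3)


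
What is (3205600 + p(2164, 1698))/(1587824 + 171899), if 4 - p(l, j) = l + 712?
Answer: 3202728/1759723 ≈ 1.8200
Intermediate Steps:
p(l, j) = -708 - l (p(l, j) = 4 - (l + 712) = 4 - (712 + l) = 4 + (-712 - l) = -708 - l)
(3205600 + p(2164, 1698))/(1587824 + 171899) = (3205600 + (-708 - 1*2164))/(1587824 + 171899) = (3205600 + (-708 - 2164))/1759723 = (3205600 - 2872)*(1/1759723) = 3202728*(1/1759723) = 3202728/1759723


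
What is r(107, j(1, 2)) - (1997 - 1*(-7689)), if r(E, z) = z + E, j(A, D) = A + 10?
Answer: -9568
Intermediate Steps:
j(A, D) = 10 + A
r(E, z) = E + z
r(107, j(1, 2)) - (1997 - 1*(-7689)) = (107 + (10 + 1)) - (1997 - 1*(-7689)) = (107 + 11) - (1997 + 7689) = 118 - 1*9686 = 118 - 9686 = -9568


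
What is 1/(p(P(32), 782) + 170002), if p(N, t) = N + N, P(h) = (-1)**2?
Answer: 1/170004 ≈ 5.8822e-6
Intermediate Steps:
P(h) = 1
p(N, t) = 2*N
1/(p(P(32), 782) + 170002) = 1/(2*1 + 170002) = 1/(2 + 170002) = 1/170004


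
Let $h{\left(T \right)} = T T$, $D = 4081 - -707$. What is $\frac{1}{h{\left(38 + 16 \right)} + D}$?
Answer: $\frac{1}{7704} \approx 0.0001298$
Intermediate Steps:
$D = 4788$ ($D = 4081 + 707 = 4788$)
$h{\left(T \right)} = T^{2}$
$\frac{1}{h{\left(38 + 16 \right)} + D} = \frac{1}{\left(38 + 16\right)^{2} + 4788} = \frac{1}{54^{2} + 4788} = \frac{1}{2916 + 4788} = \frac{1}{7704}$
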